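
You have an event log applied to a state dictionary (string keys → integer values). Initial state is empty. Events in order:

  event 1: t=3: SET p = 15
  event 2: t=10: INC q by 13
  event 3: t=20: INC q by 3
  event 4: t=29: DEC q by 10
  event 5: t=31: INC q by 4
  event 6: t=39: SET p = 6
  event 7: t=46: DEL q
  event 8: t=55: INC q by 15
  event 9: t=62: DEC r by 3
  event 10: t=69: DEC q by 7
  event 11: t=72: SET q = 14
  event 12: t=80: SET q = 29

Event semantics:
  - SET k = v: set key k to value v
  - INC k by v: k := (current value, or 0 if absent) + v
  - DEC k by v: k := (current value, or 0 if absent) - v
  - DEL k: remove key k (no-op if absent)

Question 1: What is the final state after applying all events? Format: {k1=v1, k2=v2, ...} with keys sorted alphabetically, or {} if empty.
  after event 1 (t=3: SET p = 15): {p=15}
  after event 2 (t=10: INC q by 13): {p=15, q=13}
  after event 3 (t=20: INC q by 3): {p=15, q=16}
  after event 4 (t=29: DEC q by 10): {p=15, q=6}
  after event 5 (t=31: INC q by 4): {p=15, q=10}
  after event 6 (t=39: SET p = 6): {p=6, q=10}
  after event 7 (t=46: DEL q): {p=6}
  after event 8 (t=55: INC q by 15): {p=6, q=15}
  after event 9 (t=62: DEC r by 3): {p=6, q=15, r=-3}
  after event 10 (t=69: DEC q by 7): {p=6, q=8, r=-3}
  after event 11 (t=72: SET q = 14): {p=6, q=14, r=-3}
  after event 12 (t=80: SET q = 29): {p=6, q=29, r=-3}

Answer: {p=6, q=29, r=-3}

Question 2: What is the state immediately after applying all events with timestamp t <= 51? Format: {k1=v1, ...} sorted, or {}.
Apply events with t <= 51 (7 events):
  after event 1 (t=3: SET p = 15): {p=15}
  after event 2 (t=10: INC q by 13): {p=15, q=13}
  after event 3 (t=20: INC q by 3): {p=15, q=16}
  after event 4 (t=29: DEC q by 10): {p=15, q=6}
  after event 5 (t=31: INC q by 4): {p=15, q=10}
  after event 6 (t=39: SET p = 6): {p=6, q=10}
  after event 7 (t=46: DEL q): {p=6}

Answer: {p=6}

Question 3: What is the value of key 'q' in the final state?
Answer: 29

Derivation:
Track key 'q' through all 12 events:
  event 1 (t=3: SET p = 15): q unchanged
  event 2 (t=10: INC q by 13): q (absent) -> 13
  event 3 (t=20: INC q by 3): q 13 -> 16
  event 4 (t=29: DEC q by 10): q 16 -> 6
  event 5 (t=31: INC q by 4): q 6 -> 10
  event 6 (t=39: SET p = 6): q unchanged
  event 7 (t=46: DEL q): q 10 -> (absent)
  event 8 (t=55: INC q by 15): q (absent) -> 15
  event 9 (t=62: DEC r by 3): q unchanged
  event 10 (t=69: DEC q by 7): q 15 -> 8
  event 11 (t=72: SET q = 14): q 8 -> 14
  event 12 (t=80: SET q = 29): q 14 -> 29
Final: q = 29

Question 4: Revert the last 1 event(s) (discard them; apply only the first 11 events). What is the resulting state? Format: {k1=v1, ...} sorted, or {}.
Keep first 11 events (discard last 1):
  after event 1 (t=3: SET p = 15): {p=15}
  after event 2 (t=10: INC q by 13): {p=15, q=13}
  after event 3 (t=20: INC q by 3): {p=15, q=16}
  after event 4 (t=29: DEC q by 10): {p=15, q=6}
  after event 5 (t=31: INC q by 4): {p=15, q=10}
  after event 6 (t=39: SET p = 6): {p=6, q=10}
  after event 7 (t=46: DEL q): {p=6}
  after event 8 (t=55: INC q by 15): {p=6, q=15}
  after event 9 (t=62: DEC r by 3): {p=6, q=15, r=-3}
  after event 10 (t=69: DEC q by 7): {p=6, q=8, r=-3}
  after event 11 (t=72: SET q = 14): {p=6, q=14, r=-3}

Answer: {p=6, q=14, r=-3}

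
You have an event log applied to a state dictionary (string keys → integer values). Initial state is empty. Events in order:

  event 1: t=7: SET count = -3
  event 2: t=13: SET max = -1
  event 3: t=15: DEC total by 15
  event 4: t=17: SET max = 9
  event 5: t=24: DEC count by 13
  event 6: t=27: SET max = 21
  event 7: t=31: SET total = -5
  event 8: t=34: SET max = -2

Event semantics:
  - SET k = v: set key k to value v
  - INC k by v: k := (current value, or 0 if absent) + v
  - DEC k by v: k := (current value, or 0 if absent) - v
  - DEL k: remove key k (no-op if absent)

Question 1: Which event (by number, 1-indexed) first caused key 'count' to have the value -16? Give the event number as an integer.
Looking for first event where count becomes -16:
  event 1: count = -3
  event 2: count = -3
  event 3: count = -3
  event 4: count = -3
  event 5: count -3 -> -16  <-- first match

Answer: 5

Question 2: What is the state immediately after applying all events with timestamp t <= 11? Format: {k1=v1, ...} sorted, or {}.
Apply events with t <= 11 (1 events):
  after event 1 (t=7: SET count = -3): {count=-3}

Answer: {count=-3}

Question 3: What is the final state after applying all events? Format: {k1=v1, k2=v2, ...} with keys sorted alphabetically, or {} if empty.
  after event 1 (t=7: SET count = -3): {count=-3}
  after event 2 (t=13: SET max = -1): {count=-3, max=-1}
  after event 3 (t=15: DEC total by 15): {count=-3, max=-1, total=-15}
  after event 4 (t=17: SET max = 9): {count=-3, max=9, total=-15}
  after event 5 (t=24: DEC count by 13): {count=-16, max=9, total=-15}
  after event 6 (t=27: SET max = 21): {count=-16, max=21, total=-15}
  after event 7 (t=31: SET total = -5): {count=-16, max=21, total=-5}
  after event 8 (t=34: SET max = -2): {count=-16, max=-2, total=-5}

Answer: {count=-16, max=-2, total=-5}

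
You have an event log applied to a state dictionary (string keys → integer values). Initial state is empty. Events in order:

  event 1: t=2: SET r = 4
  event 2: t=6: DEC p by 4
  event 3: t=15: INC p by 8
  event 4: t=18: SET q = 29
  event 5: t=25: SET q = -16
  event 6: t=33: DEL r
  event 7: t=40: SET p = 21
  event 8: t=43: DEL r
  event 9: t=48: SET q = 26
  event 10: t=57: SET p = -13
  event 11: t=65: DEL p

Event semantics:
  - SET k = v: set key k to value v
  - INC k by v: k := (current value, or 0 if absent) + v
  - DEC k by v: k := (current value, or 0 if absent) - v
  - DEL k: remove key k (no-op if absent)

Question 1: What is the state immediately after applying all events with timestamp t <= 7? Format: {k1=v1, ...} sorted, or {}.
Answer: {p=-4, r=4}

Derivation:
Apply events with t <= 7 (2 events):
  after event 1 (t=2: SET r = 4): {r=4}
  after event 2 (t=6: DEC p by 4): {p=-4, r=4}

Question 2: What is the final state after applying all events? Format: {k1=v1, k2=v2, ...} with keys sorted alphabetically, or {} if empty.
  after event 1 (t=2: SET r = 4): {r=4}
  after event 2 (t=6: DEC p by 4): {p=-4, r=4}
  after event 3 (t=15: INC p by 8): {p=4, r=4}
  after event 4 (t=18: SET q = 29): {p=4, q=29, r=4}
  after event 5 (t=25: SET q = -16): {p=4, q=-16, r=4}
  after event 6 (t=33: DEL r): {p=4, q=-16}
  after event 7 (t=40: SET p = 21): {p=21, q=-16}
  after event 8 (t=43: DEL r): {p=21, q=-16}
  after event 9 (t=48: SET q = 26): {p=21, q=26}
  after event 10 (t=57: SET p = -13): {p=-13, q=26}
  after event 11 (t=65: DEL p): {q=26}

Answer: {q=26}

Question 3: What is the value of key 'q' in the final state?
Track key 'q' through all 11 events:
  event 1 (t=2: SET r = 4): q unchanged
  event 2 (t=6: DEC p by 4): q unchanged
  event 3 (t=15: INC p by 8): q unchanged
  event 4 (t=18: SET q = 29): q (absent) -> 29
  event 5 (t=25: SET q = -16): q 29 -> -16
  event 6 (t=33: DEL r): q unchanged
  event 7 (t=40: SET p = 21): q unchanged
  event 8 (t=43: DEL r): q unchanged
  event 9 (t=48: SET q = 26): q -16 -> 26
  event 10 (t=57: SET p = -13): q unchanged
  event 11 (t=65: DEL p): q unchanged
Final: q = 26

Answer: 26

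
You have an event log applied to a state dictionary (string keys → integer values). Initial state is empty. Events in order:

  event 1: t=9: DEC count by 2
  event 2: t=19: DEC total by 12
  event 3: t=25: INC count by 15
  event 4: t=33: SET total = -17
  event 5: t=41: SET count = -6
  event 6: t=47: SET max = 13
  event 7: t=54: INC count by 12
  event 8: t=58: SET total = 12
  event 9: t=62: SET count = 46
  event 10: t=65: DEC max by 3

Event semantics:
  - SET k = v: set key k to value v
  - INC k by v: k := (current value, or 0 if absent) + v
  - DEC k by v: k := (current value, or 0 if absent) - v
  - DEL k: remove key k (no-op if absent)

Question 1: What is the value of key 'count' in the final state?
Track key 'count' through all 10 events:
  event 1 (t=9: DEC count by 2): count (absent) -> -2
  event 2 (t=19: DEC total by 12): count unchanged
  event 3 (t=25: INC count by 15): count -2 -> 13
  event 4 (t=33: SET total = -17): count unchanged
  event 5 (t=41: SET count = -6): count 13 -> -6
  event 6 (t=47: SET max = 13): count unchanged
  event 7 (t=54: INC count by 12): count -6 -> 6
  event 8 (t=58: SET total = 12): count unchanged
  event 9 (t=62: SET count = 46): count 6 -> 46
  event 10 (t=65: DEC max by 3): count unchanged
Final: count = 46

Answer: 46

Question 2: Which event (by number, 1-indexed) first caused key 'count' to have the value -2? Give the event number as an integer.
Looking for first event where count becomes -2:
  event 1: count (absent) -> -2  <-- first match

Answer: 1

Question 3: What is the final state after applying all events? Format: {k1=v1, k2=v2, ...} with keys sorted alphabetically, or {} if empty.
  after event 1 (t=9: DEC count by 2): {count=-2}
  after event 2 (t=19: DEC total by 12): {count=-2, total=-12}
  after event 3 (t=25: INC count by 15): {count=13, total=-12}
  after event 4 (t=33: SET total = -17): {count=13, total=-17}
  after event 5 (t=41: SET count = -6): {count=-6, total=-17}
  after event 6 (t=47: SET max = 13): {count=-6, max=13, total=-17}
  after event 7 (t=54: INC count by 12): {count=6, max=13, total=-17}
  after event 8 (t=58: SET total = 12): {count=6, max=13, total=12}
  after event 9 (t=62: SET count = 46): {count=46, max=13, total=12}
  after event 10 (t=65: DEC max by 3): {count=46, max=10, total=12}

Answer: {count=46, max=10, total=12}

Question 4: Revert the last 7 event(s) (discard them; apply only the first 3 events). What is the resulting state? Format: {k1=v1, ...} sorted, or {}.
Answer: {count=13, total=-12}

Derivation:
Keep first 3 events (discard last 7):
  after event 1 (t=9: DEC count by 2): {count=-2}
  after event 2 (t=19: DEC total by 12): {count=-2, total=-12}
  after event 3 (t=25: INC count by 15): {count=13, total=-12}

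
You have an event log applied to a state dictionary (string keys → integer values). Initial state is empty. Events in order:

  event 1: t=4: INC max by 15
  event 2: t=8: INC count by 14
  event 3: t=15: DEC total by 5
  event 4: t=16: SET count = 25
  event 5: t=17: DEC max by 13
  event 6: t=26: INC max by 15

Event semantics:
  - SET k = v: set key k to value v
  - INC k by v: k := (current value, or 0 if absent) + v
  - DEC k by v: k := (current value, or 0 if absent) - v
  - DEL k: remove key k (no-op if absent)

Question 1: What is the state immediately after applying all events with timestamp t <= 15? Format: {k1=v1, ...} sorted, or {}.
Answer: {count=14, max=15, total=-5}

Derivation:
Apply events with t <= 15 (3 events):
  after event 1 (t=4: INC max by 15): {max=15}
  after event 2 (t=8: INC count by 14): {count=14, max=15}
  after event 3 (t=15: DEC total by 5): {count=14, max=15, total=-5}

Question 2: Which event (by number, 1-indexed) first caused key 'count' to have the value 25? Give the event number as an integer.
Looking for first event where count becomes 25:
  event 2: count = 14
  event 3: count = 14
  event 4: count 14 -> 25  <-- first match

Answer: 4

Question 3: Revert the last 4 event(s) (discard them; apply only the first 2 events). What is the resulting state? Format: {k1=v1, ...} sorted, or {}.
Keep first 2 events (discard last 4):
  after event 1 (t=4: INC max by 15): {max=15}
  after event 2 (t=8: INC count by 14): {count=14, max=15}

Answer: {count=14, max=15}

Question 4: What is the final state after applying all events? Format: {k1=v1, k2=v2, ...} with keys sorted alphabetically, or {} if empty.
Answer: {count=25, max=17, total=-5}

Derivation:
  after event 1 (t=4: INC max by 15): {max=15}
  after event 2 (t=8: INC count by 14): {count=14, max=15}
  after event 3 (t=15: DEC total by 5): {count=14, max=15, total=-5}
  after event 4 (t=16: SET count = 25): {count=25, max=15, total=-5}
  after event 5 (t=17: DEC max by 13): {count=25, max=2, total=-5}
  after event 6 (t=26: INC max by 15): {count=25, max=17, total=-5}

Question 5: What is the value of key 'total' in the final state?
Answer: -5

Derivation:
Track key 'total' through all 6 events:
  event 1 (t=4: INC max by 15): total unchanged
  event 2 (t=8: INC count by 14): total unchanged
  event 3 (t=15: DEC total by 5): total (absent) -> -5
  event 4 (t=16: SET count = 25): total unchanged
  event 5 (t=17: DEC max by 13): total unchanged
  event 6 (t=26: INC max by 15): total unchanged
Final: total = -5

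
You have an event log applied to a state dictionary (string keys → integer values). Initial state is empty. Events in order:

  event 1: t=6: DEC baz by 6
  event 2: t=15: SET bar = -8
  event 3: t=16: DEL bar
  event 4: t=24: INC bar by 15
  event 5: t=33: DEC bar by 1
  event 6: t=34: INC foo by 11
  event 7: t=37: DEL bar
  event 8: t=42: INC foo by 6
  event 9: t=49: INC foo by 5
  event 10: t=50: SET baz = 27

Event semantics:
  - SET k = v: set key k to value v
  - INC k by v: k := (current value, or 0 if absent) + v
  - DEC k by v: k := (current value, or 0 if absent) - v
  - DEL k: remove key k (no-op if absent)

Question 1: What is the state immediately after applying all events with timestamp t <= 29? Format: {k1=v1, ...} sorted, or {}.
Apply events with t <= 29 (4 events):
  after event 1 (t=6: DEC baz by 6): {baz=-6}
  after event 2 (t=15: SET bar = -8): {bar=-8, baz=-6}
  after event 3 (t=16: DEL bar): {baz=-6}
  after event 4 (t=24: INC bar by 15): {bar=15, baz=-6}

Answer: {bar=15, baz=-6}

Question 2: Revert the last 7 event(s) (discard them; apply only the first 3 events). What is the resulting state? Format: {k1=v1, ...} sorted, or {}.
Keep first 3 events (discard last 7):
  after event 1 (t=6: DEC baz by 6): {baz=-6}
  after event 2 (t=15: SET bar = -8): {bar=-8, baz=-6}
  after event 3 (t=16: DEL bar): {baz=-6}

Answer: {baz=-6}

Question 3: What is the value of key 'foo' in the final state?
Answer: 22

Derivation:
Track key 'foo' through all 10 events:
  event 1 (t=6: DEC baz by 6): foo unchanged
  event 2 (t=15: SET bar = -8): foo unchanged
  event 3 (t=16: DEL bar): foo unchanged
  event 4 (t=24: INC bar by 15): foo unchanged
  event 5 (t=33: DEC bar by 1): foo unchanged
  event 6 (t=34: INC foo by 11): foo (absent) -> 11
  event 7 (t=37: DEL bar): foo unchanged
  event 8 (t=42: INC foo by 6): foo 11 -> 17
  event 9 (t=49: INC foo by 5): foo 17 -> 22
  event 10 (t=50: SET baz = 27): foo unchanged
Final: foo = 22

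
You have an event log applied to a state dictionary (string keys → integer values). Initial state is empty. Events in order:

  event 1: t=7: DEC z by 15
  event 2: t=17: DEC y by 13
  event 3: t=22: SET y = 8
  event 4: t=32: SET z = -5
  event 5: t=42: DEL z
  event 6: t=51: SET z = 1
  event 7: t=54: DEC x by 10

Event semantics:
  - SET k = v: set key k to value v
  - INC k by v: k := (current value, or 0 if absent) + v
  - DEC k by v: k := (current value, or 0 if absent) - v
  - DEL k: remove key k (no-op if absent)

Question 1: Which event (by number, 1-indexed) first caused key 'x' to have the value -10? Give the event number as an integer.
Looking for first event where x becomes -10:
  event 7: x (absent) -> -10  <-- first match

Answer: 7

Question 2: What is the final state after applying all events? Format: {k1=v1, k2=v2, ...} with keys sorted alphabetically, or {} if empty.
  after event 1 (t=7: DEC z by 15): {z=-15}
  after event 2 (t=17: DEC y by 13): {y=-13, z=-15}
  after event 3 (t=22: SET y = 8): {y=8, z=-15}
  after event 4 (t=32: SET z = -5): {y=8, z=-5}
  after event 5 (t=42: DEL z): {y=8}
  after event 6 (t=51: SET z = 1): {y=8, z=1}
  after event 7 (t=54: DEC x by 10): {x=-10, y=8, z=1}

Answer: {x=-10, y=8, z=1}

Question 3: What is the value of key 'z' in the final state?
Answer: 1

Derivation:
Track key 'z' through all 7 events:
  event 1 (t=7: DEC z by 15): z (absent) -> -15
  event 2 (t=17: DEC y by 13): z unchanged
  event 3 (t=22: SET y = 8): z unchanged
  event 4 (t=32: SET z = -5): z -15 -> -5
  event 5 (t=42: DEL z): z -5 -> (absent)
  event 6 (t=51: SET z = 1): z (absent) -> 1
  event 7 (t=54: DEC x by 10): z unchanged
Final: z = 1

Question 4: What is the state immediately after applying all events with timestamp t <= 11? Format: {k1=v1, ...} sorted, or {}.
Apply events with t <= 11 (1 events):
  after event 1 (t=7: DEC z by 15): {z=-15}

Answer: {z=-15}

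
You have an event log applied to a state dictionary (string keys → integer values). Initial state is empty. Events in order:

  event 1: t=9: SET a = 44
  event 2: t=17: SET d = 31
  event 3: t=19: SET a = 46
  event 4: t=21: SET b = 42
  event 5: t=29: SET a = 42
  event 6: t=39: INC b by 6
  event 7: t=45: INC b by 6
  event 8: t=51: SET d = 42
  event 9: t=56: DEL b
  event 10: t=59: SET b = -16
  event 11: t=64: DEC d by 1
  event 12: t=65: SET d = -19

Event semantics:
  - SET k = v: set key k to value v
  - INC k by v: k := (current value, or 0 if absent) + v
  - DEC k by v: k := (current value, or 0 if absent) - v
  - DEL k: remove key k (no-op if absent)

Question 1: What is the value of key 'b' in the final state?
Answer: -16

Derivation:
Track key 'b' through all 12 events:
  event 1 (t=9: SET a = 44): b unchanged
  event 2 (t=17: SET d = 31): b unchanged
  event 3 (t=19: SET a = 46): b unchanged
  event 4 (t=21: SET b = 42): b (absent) -> 42
  event 5 (t=29: SET a = 42): b unchanged
  event 6 (t=39: INC b by 6): b 42 -> 48
  event 7 (t=45: INC b by 6): b 48 -> 54
  event 8 (t=51: SET d = 42): b unchanged
  event 9 (t=56: DEL b): b 54 -> (absent)
  event 10 (t=59: SET b = -16): b (absent) -> -16
  event 11 (t=64: DEC d by 1): b unchanged
  event 12 (t=65: SET d = -19): b unchanged
Final: b = -16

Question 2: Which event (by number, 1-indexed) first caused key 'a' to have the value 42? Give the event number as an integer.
Looking for first event where a becomes 42:
  event 1: a = 44
  event 2: a = 44
  event 3: a = 46
  event 4: a = 46
  event 5: a 46 -> 42  <-- first match

Answer: 5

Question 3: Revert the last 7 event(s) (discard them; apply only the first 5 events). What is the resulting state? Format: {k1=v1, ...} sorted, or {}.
Answer: {a=42, b=42, d=31}

Derivation:
Keep first 5 events (discard last 7):
  after event 1 (t=9: SET a = 44): {a=44}
  after event 2 (t=17: SET d = 31): {a=44, d=31}
  after event 3 (t=19: SET a = 46): {a=46, d=31}
  after event 4 (t=21: SET b = 42): {a=46, b=42, d=31}
  after event 5 (t=29: SET a = 42): {a=42, b=42, d=31}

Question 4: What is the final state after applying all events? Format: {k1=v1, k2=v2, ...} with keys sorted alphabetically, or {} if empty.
  after event 1 (t=9: SET a = 44): {a=44}
  after event 2 (t=17: SET d = 31): {a=44, d=31}
  after event 3 (t=19: SET a = 46): {a=46, d=31}
  after event 4 (t=21: SET b = 42): {a=46, b=42, d=31}
  after event 5 (t=29: SET a = 42): {a=42, b=42, d=31}
  after event 6 (t=39: INC b by 6): {a=42, b=48, d=31}
  after event 7 (t=45: INC b by 6): {a=42, b=54, d=31}
  after event 8 (t=51: SET d = 42): {a=42, b=54, d=42}
  after event 9 (t=56: DEL b): {a=42, d=42}
  after event 10 (t=59: SET b = -16): {a=42, b=-16, d=42}
  after event 11 (t=64: DEC d by 1): {a=42, b=-16, d=41}
  after event 12 (t=65: SET d = -19): {a=42, b=-16, d=-19}

Answer: {a=42, b=-16, d=-19}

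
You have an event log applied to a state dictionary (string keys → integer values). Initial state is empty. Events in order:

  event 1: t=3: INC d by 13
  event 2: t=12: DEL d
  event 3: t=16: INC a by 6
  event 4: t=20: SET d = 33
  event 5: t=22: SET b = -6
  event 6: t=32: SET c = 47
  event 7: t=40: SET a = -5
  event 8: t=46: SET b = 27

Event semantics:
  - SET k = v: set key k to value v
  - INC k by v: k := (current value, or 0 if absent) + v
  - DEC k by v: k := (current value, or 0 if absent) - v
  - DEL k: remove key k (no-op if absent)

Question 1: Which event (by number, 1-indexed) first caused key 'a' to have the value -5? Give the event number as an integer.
Looking for first event where a becomes -5:
  event 3: a = 6
  event 4: a = 6
  event 5: a = 6
  event 6: a = 6
  event 7: a 6 -> -5  <-- first match

Answer: 7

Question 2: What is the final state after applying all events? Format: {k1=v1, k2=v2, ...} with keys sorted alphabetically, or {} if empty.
  after event 1 (t=3: INC d by 13): {d=13}
  after event 2 (t=12: DEL d): {}
  after event 3 (t=16: INC a by 6): {a=6}
  after event 4 (t=20: SET d = 33): {a=6, d=33}
  after event 5 (t=22: SET b = -6): {a=6, b=-6, d=33}
  after event 6 (t=32: SET c = 47): {a=6, b=-6, c=47, d=33}
  after event 7 (t=40: SET a = -5): {a=-5, b=-6, c=47, d=33}
  after event 8 (t=46: SET b = 27): {a=-5, b=27, c=47, d=33}

Answer: {a=-5, b=27, c=47, d=33}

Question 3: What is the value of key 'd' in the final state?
Track key 'd' through all 8 events:
  event 1 (t=3: INC d by 13): d (absent) -> 13
  event 2 (t=12: DEL d): d 13 -> (absent)
  event 3 (t=16: INC a by 6): d unchanged
  event 4 (t=20: SET d = 33): d (absent) -> 33
  event 5 (t=22: SET b = -6): d unchanged
  event 6 (t=32: SET c = 47): d unchanged
  event 7 (t=40: SET a = -5): d unchanged
  event 8 (t=46: SET b = 27): d unchanged
Final: d = 33

Answer: 33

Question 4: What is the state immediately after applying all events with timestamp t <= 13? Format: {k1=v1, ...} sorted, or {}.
Apply events with t <= 13 (2 events):
  after event 1 (t=3: INC d by 13): {d=13}
  after event 2 (t=12: DEL d): {}

Answer: {}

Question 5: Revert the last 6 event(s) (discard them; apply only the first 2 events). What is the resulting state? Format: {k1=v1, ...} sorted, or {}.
Keep first 2 events (discard last 6):
  after event 1 (t=3: INC d by 13): {d=13}
  after event 2 (t=12: DEL d): {}

Answer: {}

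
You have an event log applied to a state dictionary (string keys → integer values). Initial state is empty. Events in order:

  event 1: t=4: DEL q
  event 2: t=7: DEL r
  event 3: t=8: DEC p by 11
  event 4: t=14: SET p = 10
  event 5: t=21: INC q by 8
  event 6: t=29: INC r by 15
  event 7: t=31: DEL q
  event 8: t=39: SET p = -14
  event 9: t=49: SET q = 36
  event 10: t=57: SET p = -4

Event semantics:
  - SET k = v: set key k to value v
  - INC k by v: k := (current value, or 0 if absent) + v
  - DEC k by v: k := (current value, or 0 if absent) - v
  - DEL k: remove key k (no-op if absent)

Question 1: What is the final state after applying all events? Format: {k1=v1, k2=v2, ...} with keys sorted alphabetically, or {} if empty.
  after event 1 (t=4: DEL q): {}
  after event 2 (t=7: DEL r): {}
  after event 3 (t=8: DEC p by 11): {p=-11}
  after event 4 (t=14: SET p = 10): {p=10}
  after event 5 (t=21: INC q by 8): {p=10, q=8}
  after event 6 (t=29: INC r by 15): {p=10, q=8, r=15}
  after event 7 (t=31: DEL q): {p=10, r=15}
  after event 8 (t=39: SET p = -14): {p=-14, r=15}
  after event 9 (t=49: SET q = 36): {p=-14, q=36, r=15}
  after event 10 (t=57: SET p = -4): {p=-4, q=36, r=15}

Answer: {p=-4, q=36, r=15}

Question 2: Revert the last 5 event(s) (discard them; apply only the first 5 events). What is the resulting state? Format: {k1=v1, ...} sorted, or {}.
Answer: {p=10, q=8}

Derivation:
Keep first 5 events (discard last 5):
  after event 1 (t=4: DEL q): {}
  after event 2 (t=7: DEL r): {}
  after event 3 (t=8: DEC p by 11): {p=-11}
  after event 4 (t=14: SET p = 10): {p=10}
  after event 5 (t=21: INC q by 8): {p=10, q=8}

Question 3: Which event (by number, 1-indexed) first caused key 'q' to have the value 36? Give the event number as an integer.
Looking for first event where q becomes 36:
  event 5: q = 8
  event 6: q = 8
  event 7: q = (absent)
  event 9: q (absent) -> 36  <-- first match

Answer: 9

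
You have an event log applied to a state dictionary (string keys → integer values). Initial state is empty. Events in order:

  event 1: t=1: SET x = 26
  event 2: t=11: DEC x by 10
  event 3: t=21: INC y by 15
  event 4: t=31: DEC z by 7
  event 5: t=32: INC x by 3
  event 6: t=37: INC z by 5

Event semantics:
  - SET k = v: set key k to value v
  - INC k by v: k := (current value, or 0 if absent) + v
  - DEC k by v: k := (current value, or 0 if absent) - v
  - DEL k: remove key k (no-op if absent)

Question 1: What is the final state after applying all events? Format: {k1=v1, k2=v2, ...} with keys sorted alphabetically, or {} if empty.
  after event 1 (t=1: SET x = 26): {x=26}
  after event 2 (t=11: DEC x by 10): {x=16}
  after event 3 (t=21: INC y by 15): {x=16, y=15}
  after event 4 (t=31: DEC z by 7): {x=16, y=15, z=-7}
  after event 5 (t=32: INC x by 3): {x=19, y=15, z=-7}
  after event 6 (t=37: INC z by 5): {x=19, y=15, z=-2}

Answer: {x=19, y=15, z=-2}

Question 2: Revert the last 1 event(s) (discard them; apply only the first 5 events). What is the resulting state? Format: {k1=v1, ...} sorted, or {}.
Answer: {x=19, y=15, z=-7}

Derivation:
Keep first 5 events (discard last 1):
  after event 1 (t=1: SET x = 26): {x=26}
  after event 2 (t=11: DEC x by 10): {x=16}
  after event 3 (t=21: INC y by 15): {x=16, y=15}
  after event 4 (t=31: DEC z by 7): {x=16, y=15, z=-7}
  after event 5 (t=32: INC x by 3): {x=19, y=15, z=-7}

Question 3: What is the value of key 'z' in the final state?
Answer: -2

Derivation:
Track key 'z' through all 6 events:
  event 1 (t=1: SET x = 26): z unchanged
  event 2 (t=11: DEC x by 10): z unchanged
  event 3 (t=21: INC y by 15): z unchanged
  event 4 (t=31: DEC z by 7): z (absent) -> -7
  event 5 (t=32: INC x by 3): z unchanged
  event 6 (t=37: INC z by 5): z -7 -> -2
Final: z = -2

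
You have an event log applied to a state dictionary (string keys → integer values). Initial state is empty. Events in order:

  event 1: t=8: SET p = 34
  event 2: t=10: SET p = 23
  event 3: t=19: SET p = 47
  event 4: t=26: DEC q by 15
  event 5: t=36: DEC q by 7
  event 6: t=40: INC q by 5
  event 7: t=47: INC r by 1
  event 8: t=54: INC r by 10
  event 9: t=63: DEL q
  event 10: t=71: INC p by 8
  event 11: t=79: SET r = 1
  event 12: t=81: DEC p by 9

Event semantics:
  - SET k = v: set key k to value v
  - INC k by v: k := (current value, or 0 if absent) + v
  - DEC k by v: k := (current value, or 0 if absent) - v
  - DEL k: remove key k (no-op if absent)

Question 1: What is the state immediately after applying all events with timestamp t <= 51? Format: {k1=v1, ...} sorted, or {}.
Apply events with t <= 51 (7 events):
  after event 1 (t=8: SET p = 34): {p=34}
  after event 2 (t=10: SET p = 23): {p=23}
  after event 3 (t=19: SET p = 47): {p=47}
  after event 4 (t=26: DEC q by 15): {p=47, q=-15}
  after event 5 (t=36: DEC q by 7): {p=47, q=-22}
  after event 6 (t=40: INC q by 5): {p=47, q=-17}
  after event 7 (t=47: INC r by 1): {p=47, q=-17, r=1}

Answer: {p=47, q=-17, r=1}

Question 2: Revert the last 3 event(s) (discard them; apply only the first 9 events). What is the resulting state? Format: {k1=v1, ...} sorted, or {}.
Keep first 9 events (discard last 3):
  after event 1 (t=8: SET p = 34): {p=34}
  after event 2 (t=10: SET p = 23): {p=23}
  after event 3 (t=19: SET p = 47): {p=47}
  after event 4 (t=26: DEC q by 15): {p=47, q=-15}
  after event 5 (t=36: DEC q by 7): {p=47, q=-22}
  after event 6 (t=40: INC q by 5): {p=47, q=-17}
  after event 7 (t=47: INC r by 1): {p=47, q=-17, r=1}
  after event 8 (t=54: INC r by 10): {p=47, q=-17, r=11}
  after event 9 (t=63: DEL q): {p=47, r=11}

Answer: {p=47, r=11}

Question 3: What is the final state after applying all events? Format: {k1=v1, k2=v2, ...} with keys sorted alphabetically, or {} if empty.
  after event 1 (t=8: SET p = 34): {p=34}
  after event 2 (t=10: SET p = 23): {p=23}
  after event 3 (t=19: SET p = 47): {p=47}
  after event 4 (t=26: DEC q by 15): {p=47, q=-15}
  after event 5 (t=36: DEC q by 7): {p=47, q=-22}
  after event 6 (t=40: INC q by 5): {p=47, q=-17}
  after event 7 (t=47: INC r by 1): {p=47, q=-17, r=1}
  after event 8 (t=54: INC r by 10): {p=47, q=-17, r=11}
  after event 9 (t=63: DEL q): {p=47, r=11}
  after event 10 (t=71: INC p by 8): {p=55, r=11}
  after event 11 (t=79: SET r = 1): {p=55, r=1}
  after event 12 (t=81: DEC p by 9): {p=46, r=1}

Answer: {p=46, r=1}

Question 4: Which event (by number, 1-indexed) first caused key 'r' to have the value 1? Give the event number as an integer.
Answer: 7

Derivation:
Looking for first event where r becomes 1:
  event 7: r (absent) -> 1  <-- first match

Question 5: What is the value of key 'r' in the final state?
Track key 'r' through all 12 events:
  event 1 (t=8: SET p = 34): r unchanged
  event 2 (t=10: SET p = 23): r unchanged
  event 3 (t=19: SET p = 47): r unchanged
  event 4 (t=26: DEC q by 15): r unchanged
  event 5 (t=36: DEC q by 7): r unchanged
  event 6 (t=40: INC q by 5): r unchanged
  event 7 (t=47: INC r by 1): r (absent) -> 1
  event 8 (t=54: INC r by 10): r 1 -> 11
  event 9 (t=63: DEL q): r unchanged
  event 10 (t=71: INC p by 8): r unchanged
  event 11 (t=79: SET r = 1): r 11 -> 1
  event 12 (t=81: DEC p by 9): r unchanged
Final: r = 1

Answer: 1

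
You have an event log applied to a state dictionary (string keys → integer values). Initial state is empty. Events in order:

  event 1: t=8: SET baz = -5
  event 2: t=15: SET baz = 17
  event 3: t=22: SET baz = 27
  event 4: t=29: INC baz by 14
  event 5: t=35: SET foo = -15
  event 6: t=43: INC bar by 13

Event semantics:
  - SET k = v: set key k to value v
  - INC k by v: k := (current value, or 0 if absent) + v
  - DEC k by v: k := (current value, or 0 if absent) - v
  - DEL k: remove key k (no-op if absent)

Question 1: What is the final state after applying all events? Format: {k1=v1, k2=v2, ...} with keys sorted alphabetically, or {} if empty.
Answer: {bar=13, baz=41, foo=-15}

Derivation:
  after event 1 (t=8: SET baz = -5): {baz=-5}
  after event 2 (t=15: SET baz = 17): {baz=17}
  after event 3 (t=22: SET baz = 27): {baz=27}
  after event 4 (t=29: INC baz by 14): {baz=41}
  after event 5 (t=35: SET foo = -15): {baz=41, foo=-15}
  after event 6 (t=43: INC bar by 13): {bar=13, baz=41, foo=-15}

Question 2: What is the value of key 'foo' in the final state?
Track key 'foo' through all 6 events:
  event 1 (t=8: SET baz = -5): foo unchanged
  event 2 (t=15: SET baz = 17): foo unchanged
  event 3 (t=22: SET baz = 27): foo unchanged
  event 4 (t=29: INC baz by 14): foo unchanged
  event 5 (t=35: SET foo = -15): foo (absent) -> -15
  event 6 (t=43: INC bar by 13): foo unchanged
Final: foo = -15

Answer: -15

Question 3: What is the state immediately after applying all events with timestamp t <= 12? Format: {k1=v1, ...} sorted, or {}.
Answer: {baz=-5}

Derivation:
Apply events with t <= 12 (1 events):
  after event 1 (t=8: SET baz = -5): {baz=-5}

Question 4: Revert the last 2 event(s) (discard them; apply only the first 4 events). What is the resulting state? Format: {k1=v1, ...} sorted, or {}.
Answer: {baz=41}

Derivation:
Keep first 4 events (discard last 2):
  after event 1 (t=8: SET baz = -5): {baz=-5}
  after event 2 (t=15: SET baz = 17): {baz=17}
  after event 3 (t=22: SET baz = 27): {baz=27}
  after event 4 (t=29: INC baz by 14): {baz=41}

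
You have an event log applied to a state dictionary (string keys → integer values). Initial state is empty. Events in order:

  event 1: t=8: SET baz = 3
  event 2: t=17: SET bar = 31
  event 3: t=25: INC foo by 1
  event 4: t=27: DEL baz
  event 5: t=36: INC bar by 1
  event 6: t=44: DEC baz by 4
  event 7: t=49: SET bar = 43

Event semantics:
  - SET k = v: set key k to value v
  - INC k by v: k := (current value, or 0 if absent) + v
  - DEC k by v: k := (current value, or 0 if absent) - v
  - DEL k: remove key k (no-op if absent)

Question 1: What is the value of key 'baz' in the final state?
Answer: -4

Derivation:
Track key 'baz' through all 7 events:
  event 1 (t=8: SET baz = 3): baz (absent) -> 3
  event 2 (t=17: SET bar = 31): baz unchanged
  event 3 (t=25: INC foo by 1): baz unchanged
  event 4 (t=27: DEL baz): baz 3 -> (absent)
  event 5 (t=36: INC bar by 1): baz unchanged
  event 6 (t=44: DEC baz by 4): baz (absent) -> -4
  event 7 (t=49: SET bar = 43): baz unchanged
Final: baz = -4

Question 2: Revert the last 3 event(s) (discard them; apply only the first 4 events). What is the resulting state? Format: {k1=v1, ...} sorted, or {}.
Answer: {bar=31, foo=1}

Derivation:
Keep first 4 events (discard last 3):
  after event 1 (t=8: SET baz = 3): {baz=3}
  after event 2 (t=17: SET bar = 31): {bar=31, baz=3}
  after event 3 (t=25: INC foo by 1): {bar=31, baz=3, foo=1}
  after event 4 (t=27: DEL baz): {bar=31, foo=1}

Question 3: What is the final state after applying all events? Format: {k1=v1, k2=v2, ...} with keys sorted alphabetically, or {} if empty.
  after event 1 (t=8: SET baz = 3): {baz=3}
  after event 2 (t=17: SET bar = 31): {bar=31, baz=3}
  after event 3 (t=25: INC foo by 1): {bar=31, baz=3, foo=1}
  after event 4 (t=27: DEL baz): {bar=31, foo=1}
  after event 5 (t=36: INC bar by 1): {bar=32, foo=1}
  after event 6 (t=44: DEC baz by 4): {bar=32, baz=-4, foo=1}
  after event 7 (t=49: SET bar = 43): {bar=43, baz=-4, foo=1}

Answer: {bar=43, baz=-4, foo=1}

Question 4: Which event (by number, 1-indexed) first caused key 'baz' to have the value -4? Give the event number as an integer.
Looking for first event where baz becomes -4:
  event 1: baz = 3
  event 2: baz = 3
  event 3: baz = 3
  event 4: baz = (absent)
  event 6: baz (absent) -> -4  <-- first match

Answer: 6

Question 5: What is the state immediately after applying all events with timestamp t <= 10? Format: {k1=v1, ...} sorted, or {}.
Answer: {baz=3}

Derivation:
Apply events with t <= 10 (1 events):
  after event 1 (t=8: SET baz = 3): {baz=3}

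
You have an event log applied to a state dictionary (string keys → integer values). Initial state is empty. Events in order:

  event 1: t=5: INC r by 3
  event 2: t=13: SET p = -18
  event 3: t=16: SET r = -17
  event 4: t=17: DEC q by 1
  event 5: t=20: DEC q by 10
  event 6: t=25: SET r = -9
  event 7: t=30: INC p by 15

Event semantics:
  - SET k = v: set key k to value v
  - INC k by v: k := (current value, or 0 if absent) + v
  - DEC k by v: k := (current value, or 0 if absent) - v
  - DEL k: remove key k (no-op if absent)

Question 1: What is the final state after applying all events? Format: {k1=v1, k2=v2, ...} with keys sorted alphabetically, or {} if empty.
Answer: {p=-3, q=-11, r=-9}

Derivation:
  after event 1 (t=5: INC r by 3): {r=3}
  after event 2 (t=13: SET p = -18): {p=-18, r=3}
  after event 3 (t=16: SET r = -17): {p=-18, r=-17}
  after event 4 (t=17: DEC q by 1): {p=-18, q=-1, r=-17}
  after event 5 (t=20: DEC q by 10): {p=-18, q=-11, r=-17}
  after event 6 (t=25: SET r = -9): {p=-18, q=-11, r=-9}
  after event 7 (t=30: INC p by 15): {p=-3, q=-11, r=-9}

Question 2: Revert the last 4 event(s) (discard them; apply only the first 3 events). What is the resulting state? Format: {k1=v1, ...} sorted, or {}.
Keep first 3 events (discard last 4):
  after event 1 (t=5: INC r by 3): {r=3}
  after event 2 (t=13: SET p = -18): {p=-18, r=3}
  after event 3 (t=16: SET r = -17): {p=-18, r=-17}

Answer: {p=-18, r=-17}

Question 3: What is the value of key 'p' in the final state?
Track key 'p' through all 7 events:
  event 1 (t=5: INC r by 3): p unchanged
  event 2 (t=13: SET p = -18): p (absent) -> -18
  event 3 (t=16: SET r = -17): p unchanged
  event 4 (t=17: DEC q by 1): p unchanged
  event 5 (t=20: DEC q by 10): p unchanged
  event 6 (t=25: SET r = -9): p unchanged
  event 7 (t=30: INC p by 15): p -18 -> -3
Final: p = -3

Answer: -3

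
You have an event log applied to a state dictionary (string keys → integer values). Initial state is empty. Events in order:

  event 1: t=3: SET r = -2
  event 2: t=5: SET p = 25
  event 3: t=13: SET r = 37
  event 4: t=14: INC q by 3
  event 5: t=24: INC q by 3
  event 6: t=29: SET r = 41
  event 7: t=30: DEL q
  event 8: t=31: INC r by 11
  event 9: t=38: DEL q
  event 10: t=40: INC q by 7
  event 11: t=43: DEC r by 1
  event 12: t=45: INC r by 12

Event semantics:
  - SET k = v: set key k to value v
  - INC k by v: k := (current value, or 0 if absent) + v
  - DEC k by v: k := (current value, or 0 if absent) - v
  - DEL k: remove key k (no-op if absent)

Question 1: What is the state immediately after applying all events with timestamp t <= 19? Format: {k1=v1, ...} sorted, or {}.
Answer: {p=25, q=3, r=37}

Derivation:
Apply events with t <= 19 (4 events):
  after event 1 (t=3: SET r = -2): {r=-2}
  after event 2 (t=5: SET p = 25): {p=25, r=-2}
  after event 3 (t=13: SET r = 37): {p=25, r=37}
  after event 4 (t=14: INC q by 3): {p=25, q=3, r=37}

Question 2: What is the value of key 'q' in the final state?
Track key 'q' through all 12 events:
  event 1 (t=3: SET r = -2): q unchanged
  event 2 (t=5: SET p = 25): q unchanged
  event 3 (t=13: SET r = 37): q unchanged
  event 4 (t=14: INC q by 3): q (absent) -> 3
  event 5 (t=24: INC q by 3): q 3 -> 6
  event 6 (t=29: SET r = 41): q unchanged
  event 7 (t=30: DEL q): q 6 -> (absent)
  event 8 (t=31: INC r by 11): q unchanged
  event 9 (t=38: DEL q): q (absent) -> (absent)
  event 10 (t=40: INC q by 7): q (absent) -> 7
  event 11 (t=43: DEC r by 1): q unchanged
  event 12 (t=45: INC r by 12): q unchanged
Final: q = 7

Answer: 7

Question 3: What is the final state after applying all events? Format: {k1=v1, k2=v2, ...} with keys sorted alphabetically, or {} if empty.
  after event 1 (t=3: SET r = -2): {r=-2}
  after event 2 (t=5: SET p = 25): {p=25, r=-2}
  after event 3 (t=13: SET r = 37): {p=25, r=37}
  after event 4 (t=14: INC q by 3): {p=25, q=3, r=37}
  after event 5 (t=24: INC q by 3): {p=25, q=6, r=37}
  after event 6 (t=29: SET r = 41): {p=25, q=6, r=41}
  after event 7 (t=30: DEL q): {p=25, r=41}
  after event 8 (t=31: INC r by 11): {p=25, r=52}
  after event 9 (t=38: DEL q): {p=25, r=52}
  after event 10 (t=40: INC q by 7): {p=25, q=7, r=52}
  after event 11 (t=43: DEC r by 1): {p=25, q=7, r=51}
  after event 12 (t=45: INC r by 12): {p=25, q=7, r=63}

Answer: {p=25, q=7, r=63}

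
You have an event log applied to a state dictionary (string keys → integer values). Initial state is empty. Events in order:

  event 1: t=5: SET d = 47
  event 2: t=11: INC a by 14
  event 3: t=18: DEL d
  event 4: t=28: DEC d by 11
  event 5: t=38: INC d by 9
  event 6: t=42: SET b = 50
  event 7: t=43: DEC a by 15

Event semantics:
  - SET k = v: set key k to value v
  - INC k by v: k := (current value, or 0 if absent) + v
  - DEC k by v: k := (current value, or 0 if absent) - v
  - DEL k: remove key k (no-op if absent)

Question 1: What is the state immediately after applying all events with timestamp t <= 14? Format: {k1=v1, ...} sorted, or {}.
Answer: {a=14, d=47}

Derivation:
Apply events with t <= 14 (2 events):
  after event 1 (t=5: SET d = 47): {d=47}
  after event 2 (t=11: INC a by 14): {a=14, d=47}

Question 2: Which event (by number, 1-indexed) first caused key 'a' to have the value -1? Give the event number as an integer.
Looking for first event where a becomes -1:
  event 2: a = 14
  event 3: a = 14
  event 4: a = 14
  event 5: a = 14
  event 6: a = 14
  event 7: a 14 -> -1  <-- first match

Answer: 7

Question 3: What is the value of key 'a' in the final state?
Answer: -1

Derivation:
Track key 'a' through all 7 events:
  event 1 (t=5: SET d = 47): a unchanged
  event 2 (t=11: INC a by 14): a (absent) -> 14
  event 3 (t=18: DEL d): a unchanged
  event 4 (t=28: DEC d by 11): a unchanged
  event 5 (t=38: INC d by 9): a unchanged
  event 6 (t=42: SET b = 50): a unchanged
  event 7 (t=43: DEC a by 15): a 14 -> -1
Final: a = -1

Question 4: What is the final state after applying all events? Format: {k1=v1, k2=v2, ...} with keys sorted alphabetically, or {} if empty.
  after event 1 (t=5: SET d = 47): {d=47}
  after event 2 (t=11: INC a by 14): {a=14, d=47}
  after event 3 (t=18: DEL d): {a=14}
  after event 4 (t=28: DEC d by 11): {a=14, d=-11}
  after event 5 (t=38: INC d by 9): {a=14, d=-2}
  after event 6 (t=42: SET b = 50): {a=14, b=50, d=-2}
  after event 7 (t=43: DEC a by 15): {a=-1, b=50, d=-2}

Answer: {a=-1, b=50, d=-2}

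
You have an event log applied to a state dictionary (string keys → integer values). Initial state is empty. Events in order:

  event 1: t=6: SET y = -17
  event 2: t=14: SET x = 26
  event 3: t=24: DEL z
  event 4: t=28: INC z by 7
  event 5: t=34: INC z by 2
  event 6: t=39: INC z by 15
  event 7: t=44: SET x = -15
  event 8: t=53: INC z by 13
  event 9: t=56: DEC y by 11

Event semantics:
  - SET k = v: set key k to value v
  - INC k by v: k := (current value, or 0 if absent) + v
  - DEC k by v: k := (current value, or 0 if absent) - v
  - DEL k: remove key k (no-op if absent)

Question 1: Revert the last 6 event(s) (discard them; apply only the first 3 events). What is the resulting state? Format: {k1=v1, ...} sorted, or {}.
Keep first 3 events (discard last 6):
  after event 1 (t=6: SET y = -17): {y=-17}
  after event 2 (t=14: SET x = 26): {x=26, y=-17}
  after event 3 (t=24: DEL z): {x=26, y=-17}

Answer: {x=26, y=-17}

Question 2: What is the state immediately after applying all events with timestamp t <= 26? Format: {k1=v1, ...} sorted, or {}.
Answer: {x=26, y=-17}

Derivation:
Apply events with t <= 26 (3 events):
  after event 1 (t=6: SET y = -17): {y=-17}
  after event 2 (t=14: SET x = 26): {x=26, y=-17}
  after event 3 (t=24: DEL z): {x=26, y=-17}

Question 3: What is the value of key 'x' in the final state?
Answer: -15

Derivation:
Track key 'x' through all 9 events:
  event 1 (t=6: SET y = -17): x unchanged
  event 2 (t=14: SET x = 26): x (absent) -> 26
  event 3 (t=24: DEL z): x unchanged
  event 4 (t=28: INC z by 7): x unchanged
  event 5 (t=34: INC z by 2): x unchanged
  event 6 (t=39: INC z by 15): x unchanged
  event 7 (t=44: SET x = -15): x 26 -> -15
  event 8 (t=53: INC z by 13): x unchanged
  event 9 (t=56: DEC y by 11): x unchanged
Final: x = -15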